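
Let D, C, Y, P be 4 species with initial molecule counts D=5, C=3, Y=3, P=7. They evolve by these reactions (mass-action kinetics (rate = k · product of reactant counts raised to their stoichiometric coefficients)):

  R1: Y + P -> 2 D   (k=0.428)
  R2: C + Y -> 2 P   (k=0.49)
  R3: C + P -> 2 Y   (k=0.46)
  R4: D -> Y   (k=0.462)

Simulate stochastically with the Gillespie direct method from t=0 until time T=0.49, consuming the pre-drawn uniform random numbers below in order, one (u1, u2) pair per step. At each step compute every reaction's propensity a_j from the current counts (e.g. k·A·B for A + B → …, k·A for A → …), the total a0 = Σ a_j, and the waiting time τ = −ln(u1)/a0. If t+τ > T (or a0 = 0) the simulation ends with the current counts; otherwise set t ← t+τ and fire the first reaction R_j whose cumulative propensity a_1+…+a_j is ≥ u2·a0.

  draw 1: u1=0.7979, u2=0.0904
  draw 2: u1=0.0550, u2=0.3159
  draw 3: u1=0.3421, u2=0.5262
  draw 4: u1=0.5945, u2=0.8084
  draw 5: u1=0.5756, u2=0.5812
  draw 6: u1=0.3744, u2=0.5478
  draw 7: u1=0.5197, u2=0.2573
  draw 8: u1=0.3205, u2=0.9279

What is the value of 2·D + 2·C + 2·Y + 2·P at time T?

Check how each reaction changes W = 2·D + 2·C + 2·Y + 2·P (weight of products minus weight of reactants):
R1: Y + P -> 2 D: (2·2) − (2·1 + 2·1) = 4 − 4 = 0
R2: C + Y -> 2 P: (2·2) − (2·1 + 2·1) = 4 − 4 = 0
R3: C + P -> 2 Y: (2·2) − (2·1 + 2·1) = 4 − 4 = 0
R4: D -> Y: (2·1) − (2·1) = 2 − 2 = 0
Every reaction leaves W unchanged, so W is conserved and no simulation is needed: W(T) = W(0) = 2·5 + 2·3 + 2·3 + 2·7 = 36

Value at T = 36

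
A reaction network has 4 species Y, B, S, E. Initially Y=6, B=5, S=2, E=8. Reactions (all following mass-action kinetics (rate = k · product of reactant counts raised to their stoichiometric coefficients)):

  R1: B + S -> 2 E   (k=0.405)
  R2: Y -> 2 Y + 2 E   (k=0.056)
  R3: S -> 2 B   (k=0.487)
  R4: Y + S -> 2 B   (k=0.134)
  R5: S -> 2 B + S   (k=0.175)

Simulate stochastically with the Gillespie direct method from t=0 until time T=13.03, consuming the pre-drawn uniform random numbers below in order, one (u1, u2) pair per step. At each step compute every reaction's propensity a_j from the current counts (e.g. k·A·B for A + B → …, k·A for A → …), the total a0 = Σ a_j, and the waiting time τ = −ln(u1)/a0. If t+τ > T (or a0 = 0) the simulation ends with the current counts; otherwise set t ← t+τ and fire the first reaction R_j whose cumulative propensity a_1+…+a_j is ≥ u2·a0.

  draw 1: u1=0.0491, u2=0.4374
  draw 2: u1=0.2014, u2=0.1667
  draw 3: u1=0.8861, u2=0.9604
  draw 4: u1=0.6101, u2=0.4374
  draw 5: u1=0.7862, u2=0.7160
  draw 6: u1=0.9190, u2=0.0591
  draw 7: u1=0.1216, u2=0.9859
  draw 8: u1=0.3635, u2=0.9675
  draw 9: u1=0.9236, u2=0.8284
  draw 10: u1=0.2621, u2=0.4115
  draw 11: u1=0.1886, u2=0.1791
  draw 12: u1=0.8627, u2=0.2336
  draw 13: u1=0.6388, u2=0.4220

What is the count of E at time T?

t=0.000: Y=6 B=5 S=2 E=8
Draw 1: a1=4.050, a2=0.336, a3=0.974, a4=1.608, a5=0.350, a0=7.318; τ=−ln(0.0491)/7.318=0.412 → t=0.412; u2·a0=0.4374·7.318=3.201 ≤ a1=4.050 → R1 fires; Y=6 B=4 S=1 E=10
Draw 2: a1=1.620, a2=0.336, a3=0.487, a4=0.804, a5=0.175, a0=3.422; τ=−ln(0.2014)/3.422=0.468 → t=0.880; u2·a0=0.1667·3.422=0.570 ≤ a1=1.620 → R1 fires; Y=6 B=3 S=0 E=12
Draw 3: a1=0.000, a2=0.336, a3=0.000, a4=0.000, a5=0.000, a0=0.336; τ=−ln(0.8861)/0.336=0.360 → t=1.240; u2·a0=0.9604·0.336=0.323; a1=0.000 < 0.323 ≤ a1+a2=0.336 → R2 fires; Y=7 B=3 S=0 E=14
Draw 4: a1=0.000, a2=0.392, a3=0.000, a4=0.000, a5=0.000, a0=0.392; τ=−ln(0.6101)/0.392=1.261 → t=2.501; u2·a0=0.4374·0.392=0.171; a1=0.000 < 0.171 ≤ a1+a2=0.392 → R2 fires; Y=8 B=3 S=0 E=16
Draw 5: a1=0.000, a2=0.448, a3=0.000, a4=0.000, a5=0.000, a0=0.448; τ=−ln(0.7862)/0.448=0.537 → t=3.037; u2·a0=0.7160·0.448=0.321; a1=0.000 < 0.321 ≤ a1+a2=0.448 → R2 fires; Y=9 B=3 S=0 E=18
Draw 6: a1=0.000, a2=0.504, a3=0.000, a4=0.000, a5=0.000, a0=0.504; τ=−ln(0.9190)/0.504=0.168 → t=3.205; u2·a0=0.0591·0.504=0.030; a1=0.000 < 0.030 ≤ a1+a2=0.504 → R2 fires; Y=10 B=3 S=0 E=20
Draw 7: a1=0.000, a2=0.560, a3=0.000, a4=0.000, a5=0.000, a0=0.560; τ=−ln(0.1216)/0.560=3.763 → t=6.968; u2·a0=0.9859·0.560=0.552; a1=0.000 < 0.552 ≤ a1+a2=0.560 → R2 fires; Y=11 B=3 S=0 E=22
Draw 8: a1=0.000, a2=0.616, a3=0.000, a4=0.000, a5=0.000, a0=0.616; τ=−ln(0.3635)/0.616=1.643 → t=8.610; u2·a0=0.9675·0.616=0.596; a1=0.000 < 0.596 ≤ a1+a2=0.616 → R2 fires; Y=12 B=3 S=0 E=24
Draw 9: a1=0.000, a2=0.672, a3=0.000, a4=0.000, a5=0.000, a0=0.672; τ=−ln(0.9236)/0.672=0.118 → t=8.729; u2·a0=0.8284·0.672=0.557; a1=0.000 < 0.557 ≤ a1+a2=0.672 → R2 fires; Y=13 B=3 S=0 E=26
Draw 10: a1=0.000, a2=0.728, a3=0.000, a4=0.000, a5=0.000, a0=0.728; τ=−ln(0.2621)/0.728=1.839 → t=10.568; u2·a0=0.4115·0.728=0.300; a1=0.000 < 0.300 ≤ a1+a2=0.728 → R2 fires; Y=14 B=3 S=0 E=28
Draw 11: a1=0.000, a2=0.784, a3=0.000, a4=0.000, a5=0.000, a0=0.784; τ=−ln(0.1886)/0.784=2.128 → t=12.696; u2·a0=0.1791·0.784=0.140; a1=0.000 < 0.140 ≤ a1+a2=0.784 → R2 fires; Y=15 B=3 S=0 E=30
Draw 12: a1=0.000, a2=0.840, a3=0.000, a4=0.000, a5=0.000, a0=0.840; τ=−ln(0.8627)/0.840=0.176 → t=12.872; u2·a0=0.2336·0.840=0.196; a1=0.000 < 0.196 ≤ a1+a2=0.840 → R2 fires; Y=16 B=3 S=0 E=32
Draw 13: a1=0.000, a2=0.896, a3=0.000, a4=0.000, a5=0.000, a0=0.896; τ=−ln(0.6388)/0.896=0.500 → t=13.372 > T=13.03: stop.
Read off E at T=13.03: 32

E at T = 32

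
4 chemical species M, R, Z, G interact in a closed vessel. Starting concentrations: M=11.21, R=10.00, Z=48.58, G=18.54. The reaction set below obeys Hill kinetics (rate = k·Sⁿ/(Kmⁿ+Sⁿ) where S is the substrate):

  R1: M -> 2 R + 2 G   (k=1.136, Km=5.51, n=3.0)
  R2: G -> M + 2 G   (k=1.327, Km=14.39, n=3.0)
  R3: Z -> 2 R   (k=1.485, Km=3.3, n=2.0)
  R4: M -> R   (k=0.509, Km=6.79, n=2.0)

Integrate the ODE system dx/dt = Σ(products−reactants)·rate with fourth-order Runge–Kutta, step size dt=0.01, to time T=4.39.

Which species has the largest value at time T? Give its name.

RK4 with dt=0.01: 439 steps to T=4.39. Trajectory (selected grid times):
t=0.00: M=11.21 R=10.00 Z=48.58 G=18.54
t=0.49: M=10.99 R=12.62 Z=47.86 G=19.99
t=0.98: M=10.81 R=15.24 Z=47.13 G=21.46
t=1.46: M=10.65 R=17.79 Z=46.42 G=22.92
t=1.95: M=10.52 R=20.39 Z=45.70 G=24.43
t=2.44: M=10.40 R=22.98 Z=44.97 G=25.95
t=2.93: M=10.31 R=25.57 Z=44.25 G=27.48
t=3.41: M=10.23 R=28.10 Z=43.54 G=28.99
t=3.90: M=10.16 R=30.69 Z=42.82 G=30.53
t=4.39: M=10.10 R=33.26 Z=42.10 G=32.08
At T=4.39: M=10.10 R=33.26 Z=42.10 G=32.08; the largest is Z.

Dominant species at T: Z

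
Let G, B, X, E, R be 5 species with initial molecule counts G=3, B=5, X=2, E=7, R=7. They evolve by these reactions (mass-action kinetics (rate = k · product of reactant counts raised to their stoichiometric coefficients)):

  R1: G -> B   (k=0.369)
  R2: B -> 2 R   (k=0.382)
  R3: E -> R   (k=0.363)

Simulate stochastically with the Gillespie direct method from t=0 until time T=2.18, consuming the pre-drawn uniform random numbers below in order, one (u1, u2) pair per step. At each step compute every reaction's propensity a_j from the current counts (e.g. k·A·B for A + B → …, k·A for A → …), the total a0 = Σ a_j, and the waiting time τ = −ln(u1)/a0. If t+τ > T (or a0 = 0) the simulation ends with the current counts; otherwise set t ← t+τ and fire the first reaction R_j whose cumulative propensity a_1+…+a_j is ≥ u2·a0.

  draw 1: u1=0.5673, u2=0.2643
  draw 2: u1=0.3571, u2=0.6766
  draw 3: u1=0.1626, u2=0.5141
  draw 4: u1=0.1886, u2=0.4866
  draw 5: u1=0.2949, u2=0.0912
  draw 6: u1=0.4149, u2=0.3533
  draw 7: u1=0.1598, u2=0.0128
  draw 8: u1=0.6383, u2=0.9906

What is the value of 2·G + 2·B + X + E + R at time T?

Check how each reaction changes W = 2·G + 2·B + X + E + R (weight of products minus weight of reactants):
R1: G -> B: (2·1) − (2·1) = 2 − 2 = 0
R2: B -> 2 R: (1·2) − (2·1) = 2 − 2 = 0
R3: E -> R: (1·1) − (1·1) = 1 − 1 = 0
Every reaction leaves W unchanged, so W is conserved and no simulation is needed: W(T) = W(0) = 2·3 + 2·5 + 2 + 7 + 7 = 32

Value at T = 32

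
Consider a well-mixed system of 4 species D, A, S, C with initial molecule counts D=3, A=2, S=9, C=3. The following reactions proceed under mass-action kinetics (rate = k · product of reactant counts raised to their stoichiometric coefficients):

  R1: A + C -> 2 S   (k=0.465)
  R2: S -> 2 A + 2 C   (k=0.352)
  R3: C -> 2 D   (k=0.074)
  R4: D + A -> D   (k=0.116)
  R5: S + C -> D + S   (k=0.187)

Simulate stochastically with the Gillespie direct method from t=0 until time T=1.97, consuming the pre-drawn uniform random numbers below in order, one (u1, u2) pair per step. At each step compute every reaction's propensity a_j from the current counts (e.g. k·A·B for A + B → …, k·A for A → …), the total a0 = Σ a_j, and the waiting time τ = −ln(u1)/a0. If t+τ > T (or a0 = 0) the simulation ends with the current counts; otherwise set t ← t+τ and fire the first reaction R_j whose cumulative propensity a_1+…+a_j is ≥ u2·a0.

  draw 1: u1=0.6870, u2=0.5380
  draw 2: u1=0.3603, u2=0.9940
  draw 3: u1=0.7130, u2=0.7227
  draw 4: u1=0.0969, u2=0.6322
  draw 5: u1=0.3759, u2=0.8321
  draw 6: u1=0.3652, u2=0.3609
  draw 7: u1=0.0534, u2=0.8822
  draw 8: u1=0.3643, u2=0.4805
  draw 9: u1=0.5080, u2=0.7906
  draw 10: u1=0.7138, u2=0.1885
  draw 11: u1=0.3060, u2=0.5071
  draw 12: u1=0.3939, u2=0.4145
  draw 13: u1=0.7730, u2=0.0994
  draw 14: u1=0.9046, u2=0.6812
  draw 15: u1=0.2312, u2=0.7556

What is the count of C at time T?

C at T = 1

t=0.000: D=3 A=2 S=9 C=3
Draw 1: a1=2.790, a2=3.168, a3=0.222, a4=0.696, a5=5.049, a0=11.925; τ=−ln(0.6870)/11.925=0.031 → t=0.031; u2·a0=0.5380·11.925=6.416; a1+…+a3=6.180 < 6.416 ≤ a1+…+a4=6.876 → R4 fires; D=3 A=1 S=9 C=3
Draw 2: a1=1.395, a2=3.168, a3=0.222, a4=0.348, a5=5.049, a0=10.182; τ=−ln(0.3603)/10.182=0.100 → t=0.132; u2·a0=0.9940·10.182=10.121; a1+…+a4=5.133 < 10.121 ≤ a1+…+a5=10.182 → R5 fires; D=4 A=1 S=9 C=2
Draw 3: a1=0.930, a2=3.168, a3=0.148, a4=0.464, a5=3.366, a0=8.076; τ=−ln(0.7130)/8.076=0.042 → t=0.174; u2·a0=0.7227·8.076=5.837; a1+…+a4=4.710 < 5.837 ≤ a1+…+a5=8.076 → R5 fires; D=5 A=1 S=9 C=1
Draw 4: a1=0.465, a2=3.168, a3=0.074, a4=0.580, a5=1.683, a0=5.970; τ=−ln(0.0969)/5.970=0.391 → t=0.565; u2·a0=0.6322·5.970=3.774; a1+…+a3=3.707 < 3.774 ≤ a1+…+a4=4.287 → R4 fires; D=5 A=0 S=9 C=1
Draw 5: a1=0.000, a2=3.168, a3=0.074, a4=0.000, a5=1.683, a0=4.925; τ=−ln(0.3759)/4.925=0.199 → t=0.763; u2·a0=0.8321·4.925=4.098; a1+…+a4=3.242 < 4.098 ≤ a1+…+a5=4.925 → R5 fires; D=6 A=0 S=9 C=0
Draw 6: a1=0.000, a2=3.168, a3=0.000, a4=0.000, a5=0.000, a0=3.168; τ=−ln(0.3652)/3.168=0.318 → t=1.081; u2·a0=0.3609·3.168=1.143; a1=0.000 < 1.143 ≤ a1+a2=3.168 → R2 fires; D=6 A=2 S=8 C=2
Draw 7: a1=1.860, a2=2.816, a3=0.148, a4=1.392, a5=2.992, a0=9.208; τ=−ln(0.0534)/9.208=0.318 → t=1.399; u2·a0=0.8822·9.208=8.123; a1+…+a4=6.216 < 8.123 ≤ a1+…+a5=9.208 → R5 fires; D=7 A=2 S=8 C=1
Draw 8: a1=0.930, a2=2.816, a3=0.074, a4=1.624, a5=1.496, a0=6.940; τ=−ln(0.3643)/6.940=0.146 → t=1.545; u2·a0=0.4805·6.940=3.335; a1=0.930 < 3.335 ≤ a1+a2=3.746 → R2 fires; D=7 A=4 S=7 C=3
Draw 9: a1=5.580, a2=2.464, a3=0.222, a4=3.248, a5=3.927, a0=15.441; τ=−ln(0.5080)/15.441=0.044 → t=1.589; u2·a0=0.7906·15.441=12.208; a1+…+a4=11.514 < 12.208 ≤ a1+…+a5=15.441 → R5 fires; D=8 A=4 S=7 C=2
Draw 10: a1=3.720, a2=2.464, a3=0.148, a4=3.712, a5=2.618, a0=12.662; τ=−ln(0.7138)/12.662=0.027 → t=1.615; u2·a0=0.1885·12.662=2.387 ≤ a1=3.720 → R1 fires; D=8 A=3 S=9 C=1
Draw 11: a1=1.395, a2=3.168, a3=0.074, a4=2.784, a5=1.683, a0=9.104; τ=−ln(0.3060)/9.104=0.130 → t=1.745; u2·a0=0.5071·9.104=4.617; a1+a2=4.563 < 4.617 ≤ a1+…+a3=4.637 → R3 fires; D=10 A=3 S=9 C=0
Draw 12: a1=0.000, a2=3.168, a3=0.000, a4=3.480, a5=0.000, a0=6.648; τ=−ln(0.3939)/6.648=0.140 → t=1.886; u2·a0=0.4145·6.648=2.756; a1=0.000 < 2.756 ≤ a1+a2=3.168 → R2 fires; D=10 A=5 S=8 C=2
Draw 13: a1=4.650, a2=2.816, a3=0.148, a4=5.800, a5=2.992, a0=16.406; τ=−ln(0.7730)/16.406=0.016 → t=1.901; u2·a0=0.0994·16.406=1.631 ≤ a1=4.650 → R1 fires; D=10 A=4 S=10 C=1
Draw 14: a1=1.860, a2=3.520, a3=0.074, a4=4.640, a5=1.870, a0=11.964; τ=−ln(0.9046)/11.964=0.008 → t=1.910; u2·a0=0.6812·11.964=8.150; a1+…+a3=5.454 < 8.150 ≤ a1+…+a4=10.094 → R4 fires; D=10 A=3 S=10 C=1
Draw 15: a1=1.395, a2=3.520, a3=0.074, a4=3.480, a5=1.870, a0=10.339; τ=−ln(0.2312)/10.339=0.142 → t=2.051 > T=1.97: stop.
Read off C at T=1.97: 1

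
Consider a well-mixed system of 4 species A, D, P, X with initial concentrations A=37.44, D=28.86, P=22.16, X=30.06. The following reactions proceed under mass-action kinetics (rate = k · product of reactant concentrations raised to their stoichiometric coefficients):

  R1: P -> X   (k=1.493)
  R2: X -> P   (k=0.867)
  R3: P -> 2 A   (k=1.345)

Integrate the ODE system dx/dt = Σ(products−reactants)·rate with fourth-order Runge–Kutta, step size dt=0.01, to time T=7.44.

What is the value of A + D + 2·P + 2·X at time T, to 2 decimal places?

Value at T = 170.74

Check how each reaction changes W = A + D + 2·P + 2·X (weight of products minus weight of reactants):
R1: P -> X: (2·1) − (2·1) = 2 − 2 = 0
R2: X -> P: (2·1) − (2·1) = 2 − 2 = 0
R3: P -> 2 A: (1·2) − (2·1) = 2 − 2 = 0
Every reaction leaves W unchanged, so W is conserved and no simulation is needed: W(T) = W(0) = 37.44 + 28.86 + 2·22.16 + 2·30.06 = 170.74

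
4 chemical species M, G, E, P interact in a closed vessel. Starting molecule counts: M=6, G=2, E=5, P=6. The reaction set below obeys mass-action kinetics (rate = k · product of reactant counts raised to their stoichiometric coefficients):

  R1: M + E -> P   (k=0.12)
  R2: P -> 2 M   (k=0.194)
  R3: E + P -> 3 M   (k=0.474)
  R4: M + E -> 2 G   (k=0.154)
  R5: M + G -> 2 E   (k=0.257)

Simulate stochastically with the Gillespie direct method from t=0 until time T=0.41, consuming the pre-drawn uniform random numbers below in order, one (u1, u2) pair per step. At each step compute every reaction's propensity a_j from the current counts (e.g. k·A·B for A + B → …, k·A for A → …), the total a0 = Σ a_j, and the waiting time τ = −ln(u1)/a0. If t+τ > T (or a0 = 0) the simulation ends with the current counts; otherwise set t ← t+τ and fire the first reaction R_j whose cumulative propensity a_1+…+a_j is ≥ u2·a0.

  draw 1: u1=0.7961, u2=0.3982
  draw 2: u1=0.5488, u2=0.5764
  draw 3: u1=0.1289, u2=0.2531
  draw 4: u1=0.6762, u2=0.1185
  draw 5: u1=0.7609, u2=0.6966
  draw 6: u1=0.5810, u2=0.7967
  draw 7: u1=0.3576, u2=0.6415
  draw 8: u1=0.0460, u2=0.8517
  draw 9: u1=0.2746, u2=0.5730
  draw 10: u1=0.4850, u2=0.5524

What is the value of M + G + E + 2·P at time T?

Check how each reaction changes W = M + G + E + 2·P (weight of products minus weight of reactants):
R1: M + E -> P: (2·1) − (1·1 + 1·1) = 2 − 2 = 0
R2: P -> 2 M: (1·2) − (2·1) = 2 − 2 = 0
R3: E + P -> 3 M: (1·3) − (1·1 + 2·1) = 3 − 3 = 0
R4: M + E -> 2 G: (1·2) − (1·1 + 1·1) = 2 − 2 = 0
R5: M + G -> 2 E: (1·2) − (1·1 + 1·1) = 2 − 2 = 0
Every reaction leaves W unchanged, so W is conserved and no simulation is needed: W(T) = W(0) = 6 + 2 + 5 + 2·6 = 25

Value at T = 25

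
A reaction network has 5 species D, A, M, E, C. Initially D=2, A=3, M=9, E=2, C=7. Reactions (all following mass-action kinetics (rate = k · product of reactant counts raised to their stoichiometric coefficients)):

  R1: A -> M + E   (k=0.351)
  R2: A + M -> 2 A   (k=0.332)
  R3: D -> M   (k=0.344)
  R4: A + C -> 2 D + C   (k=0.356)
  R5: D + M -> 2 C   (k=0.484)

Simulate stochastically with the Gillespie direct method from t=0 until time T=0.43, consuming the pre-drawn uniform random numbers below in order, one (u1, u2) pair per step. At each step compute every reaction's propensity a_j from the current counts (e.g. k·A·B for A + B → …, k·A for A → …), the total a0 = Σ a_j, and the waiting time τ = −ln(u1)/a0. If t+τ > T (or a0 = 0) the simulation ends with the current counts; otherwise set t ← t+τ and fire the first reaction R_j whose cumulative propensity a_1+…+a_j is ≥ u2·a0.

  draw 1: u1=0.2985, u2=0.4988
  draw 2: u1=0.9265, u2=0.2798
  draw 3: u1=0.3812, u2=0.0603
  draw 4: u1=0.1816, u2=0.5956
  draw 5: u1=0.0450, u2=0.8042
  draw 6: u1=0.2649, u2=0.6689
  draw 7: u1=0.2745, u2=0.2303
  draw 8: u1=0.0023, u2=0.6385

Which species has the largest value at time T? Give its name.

Dominant species at T: C

t=0.000: D=2 A=3 M=9 E=2 C=7
Draw 1: a1=1.053, a2=8.964, a3=0.688, a4=7.476, a5=8.712, a0=26.893; τ=−ln(0.2985)/26.893=0.045 → t=0.045; u2·a0=0.4988·26.893=13.414; a1+…+a3=10.705 < 13.414 ≤ a1+…+a4=18.181 → R4 fires; D=4 A=2 M=9 E=2 C=7
Draw 2: a1=0.702, a2=5.976, a3=1.376, a4=4.984, a5=17.424, a0=30.462; τ=−ln(0.9265)/30.462=0.003 → t=0.047; u2·a0=0.2798·30.462=8.523; a1+…+a3=8.054 < 8.523 ≤ a1+…+a4=13.038 → R4 fires; D=6 A=1 M=9 E=2 C=7
Draw 3: a1=0.351, a2=2.988, a3=2.064, a4=2.492, a5=26.136, a0=34.031; τ=−ln(0.3812)/34.031=0.028 → t=0.076; u2·a0=0.0603·34.031=2.052; a1=0.351 < 2.052 ≤ a1+a2=3.339 → R2 fires; D=6 A=2 M=8 E=2 C=7
Draw 4: a1=0.702, a2=5.312, a3=2.064, a4=4.984, a5=23.232, a0=36.294; τ=−ln(0.1816)/36.294=0.047 → t=0.123; u2·a0=0.5956·36.294=21.617; a1+…+a4=13.062 < 21.617 ≤ a1+…+a5=36.294 → R5 fires; D=5 A=2 M=7 E=2 C=9
Draw 5: a1=0.702, a2=4.648, a3=1.720, a4=6.408, a5=16.940, a0=30.418; τ=−ln(0.0450)/30.418=0.102 → t=0.225; u2·a0=0.8042·30.418=24.462; a1+…+a4=13.478 < 24.462 ≤ a1+…+a5=30.418 → R5 fires; D=4 A=2 M=6 E=2 C=11
Draw 6: a1=0.702, a2=3.984, a3=1.376, a4=7.832, a5=11.616, a0=25.510; τ=−ln(0.2649)/25.510=0.052 → t=0.277; u2·a0=0.6689·25.510=17.064; a1+…+a4=13.894 < 17.064 ≤ a1+…+a5=25.510 → R5 fires; D=3 A=2 M=5 E=2 C=13
Draw 7: a1=0.702, a2=3.320, a3=1.032, a4=9.256, a5=7.260, a0=21.570; τ=−ln(0.2745)/21.570=0.060 → t=0.337; u2·a0=0.2303·21.570=4.968; a1+a2=4.022 < 4.968 ≤ a1+…+a3=5.054 → R3 fires; D=2 A=2 M=6 E=2 C=13
Draw 8: a1=0.702, a2=3.984, a3=0.688, a4=9.256, a5=5.808, a0=20.438; τ=−ln(0.0023)/20.438=0.297 → t=0.634 > T=0.43: stop.
At T=0.43: D=2 A=2 M=6 E=2 C=13; the largest is C.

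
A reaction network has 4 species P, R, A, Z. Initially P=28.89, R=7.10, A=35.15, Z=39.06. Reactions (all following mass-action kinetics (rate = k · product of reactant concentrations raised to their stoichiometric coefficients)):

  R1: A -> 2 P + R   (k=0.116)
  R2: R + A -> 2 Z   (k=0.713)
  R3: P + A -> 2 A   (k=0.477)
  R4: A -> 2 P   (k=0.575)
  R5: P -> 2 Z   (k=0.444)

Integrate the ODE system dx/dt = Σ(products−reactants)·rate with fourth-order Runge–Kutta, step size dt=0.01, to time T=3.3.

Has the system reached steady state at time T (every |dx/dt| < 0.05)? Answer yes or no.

RK4 with dt=0.01: 330 steps to T=3.3. Trajectory (selected grid times):
t=0.00: P=28.89 R=7.10 A=35.15 Z=39.06
t=0.37: P=2.86 R=0.16 A=65.25 Z=59.80
t=0.73: P=2.86 R=0.16 A=79.75 Z=66.74
t=1.10: P=2.87 R=0.16 A=98.12 Z=75.29
t=1.47: P=2.87 R=0.16 A=120.85 Z=85.60
t=1.83: P=2.88 R=0.16 A=148.13 Z=97.71
t=2.20: P=2.88 R=0.16 A=182.71 Z=112.81
t=2.57: P=2.89 R=0.16 A=225.50 Z=131.21
t=2.93: P=2.89 R=0.16 A=276.85 Z=153.04
t=3.30: P=2.89 R=0.16 A=341.95 Z=180.45
Rates at T: R1=39.6659, R2=39.6659, R3=471.2845, R4=196.6200, R5=1.2829
dx/dt at T (Σ net stoichiometry × rate): P=+0.0045, R=+0.0000, A=+195.3326, Z=+81.8977
Largest |dx/dt| is |+195.3326| (A) ≥ 0.05 → not steady.

Steady state at T: no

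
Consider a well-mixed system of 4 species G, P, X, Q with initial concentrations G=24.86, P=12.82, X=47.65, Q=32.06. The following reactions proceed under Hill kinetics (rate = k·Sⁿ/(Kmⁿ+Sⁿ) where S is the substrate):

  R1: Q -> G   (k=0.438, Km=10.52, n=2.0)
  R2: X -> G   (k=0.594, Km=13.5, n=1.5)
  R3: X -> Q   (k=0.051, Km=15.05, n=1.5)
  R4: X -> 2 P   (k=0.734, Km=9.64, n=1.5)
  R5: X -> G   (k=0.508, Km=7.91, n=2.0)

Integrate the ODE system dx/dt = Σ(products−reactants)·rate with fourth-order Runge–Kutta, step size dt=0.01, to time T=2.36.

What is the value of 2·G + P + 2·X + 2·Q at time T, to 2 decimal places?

Check how each reaction changes W = 2·G + P + 2·X + 2·Q (weight of products minus weight of reactants):
R1: Q -> G: (2·1) − (2·1) = 2 − 2 = 0
R2: X -> G: (2·1) − (2·1) = 2 − 2 = 0
R3: X -> Q: (2·1) − (2·1) = 2 − 2 = 0
R4: X -> 2 P: (1·2) − (2·1) = 2 − 2 = 0
R5: X -> G: (2·1) − (2·1) = 2 − 2 = 0
Every reaction leaves W unchanged, so W is conserved and no simulation is needed: W(T) = W(0) = 2·24.86 + 12.82 + 2·47.65 + 2·32.06 = 221.96

Value at T = 221.96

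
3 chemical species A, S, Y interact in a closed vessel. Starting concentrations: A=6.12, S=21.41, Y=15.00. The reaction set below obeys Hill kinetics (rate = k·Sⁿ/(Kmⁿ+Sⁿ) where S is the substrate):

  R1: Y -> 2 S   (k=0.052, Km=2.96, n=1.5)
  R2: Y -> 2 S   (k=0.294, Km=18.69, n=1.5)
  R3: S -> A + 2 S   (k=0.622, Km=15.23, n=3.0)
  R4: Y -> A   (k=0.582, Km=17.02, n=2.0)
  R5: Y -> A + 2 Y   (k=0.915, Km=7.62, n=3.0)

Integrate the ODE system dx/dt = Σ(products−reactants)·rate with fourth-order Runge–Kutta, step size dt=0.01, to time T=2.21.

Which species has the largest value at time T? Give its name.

RK4 with dt=0.01: 221 steps to T=2.21. Trajectory (selected grid times):
t=0.00: A=6.12 S=21.41 Y=15.00
t=0.25: A=6.50 S=21.61 Y=15.10
t=0.49: A=6.87 S=21.80 Y=15.19
t=0.74: A=7.25 S=22.01 Y=15.28
t=0.98: A=7.62 S=22.20 Y=15.37
t=1.23: A=8.01 S=22.41 Y=15.47
t=1.47: A=8.38 S=22.60 Y=15.56
t=1.72: A=8.78 S=22.81 Y=15.66
t=1.96: A=9.15 S=23.01 Y=15.75
t=2.21: A=9.55 S=23.22 Y=15.84
At T=2.21: A=9.55 S=23.22 Y=15.84; the largest is S.

Dominant species at T: S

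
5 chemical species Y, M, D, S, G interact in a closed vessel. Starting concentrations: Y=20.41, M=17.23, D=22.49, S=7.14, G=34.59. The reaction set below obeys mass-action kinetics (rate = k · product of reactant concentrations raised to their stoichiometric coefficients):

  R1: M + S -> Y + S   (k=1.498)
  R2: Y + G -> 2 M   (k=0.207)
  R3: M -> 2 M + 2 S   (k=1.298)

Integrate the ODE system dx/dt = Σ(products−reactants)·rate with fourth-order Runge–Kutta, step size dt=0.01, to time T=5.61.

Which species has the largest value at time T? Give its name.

Dominant species at T: Y

RK4 with dt=0.01: 561 steps to T=5.61. Trajectory (selected grid times):
t=0.00: Y=20.41 M=17.23 D=22.49 S=7.14 G=34.59
t=0.62: Y=78.25 M=0.03 D=22.49 S=19.27 G=0.01
t=1.25: Y=78.30 M=0.00 D=22.49 S=19.27 G=0.00
t=1.87: Y=78.30 M=0.00 D=22.49 S=19.27 G=0.00
t=2.49: Y=78.30 M=0.00 D=22.49 S=19.27 G=0.00
t=3.12: Y=78.30 M=0.00 D=22.49 S=19.27 G=0.00
t=3.74: Y=78.30 M=0.00 D=22.49 S=19.27 G=0.00
t=4.36: Y=78.30 M=0.00 D=22.49 S=19.27 G=0.00
t=4.99: Y=78.30 M=0.00 D=22.49 S=19.27 G=0.00
t=5.61: Y=78.30 M=0.00 D=22.49 S=19.27 G=0.00
At T=5.61: Y=78.30 M=0.00 D=22.49 S=19.27 G=0.00; the largest is Y.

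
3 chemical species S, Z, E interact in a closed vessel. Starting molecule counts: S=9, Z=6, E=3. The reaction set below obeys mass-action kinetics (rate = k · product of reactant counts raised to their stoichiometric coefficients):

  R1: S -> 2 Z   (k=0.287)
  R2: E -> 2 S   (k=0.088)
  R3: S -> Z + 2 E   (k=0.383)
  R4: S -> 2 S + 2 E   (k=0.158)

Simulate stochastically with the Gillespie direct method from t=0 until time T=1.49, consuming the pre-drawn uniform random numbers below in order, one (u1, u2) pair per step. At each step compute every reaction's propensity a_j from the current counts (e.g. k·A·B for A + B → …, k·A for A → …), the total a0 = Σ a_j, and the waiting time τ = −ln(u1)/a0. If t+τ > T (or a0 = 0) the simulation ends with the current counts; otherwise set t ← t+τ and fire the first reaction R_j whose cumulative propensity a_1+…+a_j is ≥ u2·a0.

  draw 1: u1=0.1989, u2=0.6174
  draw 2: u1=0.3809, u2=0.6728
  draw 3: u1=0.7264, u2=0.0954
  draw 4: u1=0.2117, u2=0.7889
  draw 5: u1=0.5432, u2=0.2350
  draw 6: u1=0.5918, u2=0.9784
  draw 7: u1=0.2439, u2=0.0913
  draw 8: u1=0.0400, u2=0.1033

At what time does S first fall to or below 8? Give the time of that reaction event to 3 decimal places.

t=0.000: S=9 Z=6 E=3
Draw 1: a1=2.583, a2=0.264, a3=3.447, a4=1.422, a0=7.716; τ=−ln(0.1989)/7.716=0.209 → t=0.209; u2·a0=0.6174·7.716=4.764; a1+a2=2.847 < 4.764 ≤ a1+…+a3=6.294 → R3 fires; S=8 Z=7 E=5
Draw 2: a1=2.296, a2=0.440, a3=3.064, a4=1.264, a0=7.064; τ=−ln(0.3809)/7.064=0.137 → t=0.346; u2·a0=0.6728·7.064=4.753; a1+a2=2.736 < 4.753 ≤ a1+…+a3=5.800 → R3 fires; S=7 Z=8 E=7
Draw 3: a1=2.009, a2=0.616, a3=2.681, a4=1.106, a0=6.412; τ=−ln(0.7264)/6.412=0.050 → t=0.396; u2·a0=0.0954·6.412=0.612 ≤ a1=2.009 → R1 fires; S=6 Z=10 E=7
Draw 4: a1=1.722, a2=0.616, a3=2.298, a4=0.948, a0=5.584; τ=−ln(0.2117)/5.584=0.278 → t=0.674; u2·a0=0.7889·5.584=4.405; a1+a2=2.338 < 4.405 ≤ a1+…+a3=4.636 → R3 fires; S=5 Z=11 E=9
Draw 5: a1=1.435, a2=0.792, a3=1.915, a4=0.790, a0=4.932; τ=−ln(0.5432)/4.932=0.124 → t=0.798; u2·a0=0.2350·4.932=1.159 ≤ a1=1.435 → R1 fires; S=4 Z=13 E=9
Draw 6: a1=1.148, a2=0.792, a3=1.532, a4=0.632, a0=4.104; τ=−ln(0.5918)/4.104=0.128 → t=0.925; u2·a0=0.9784·4.104=4.015; a1+…+a3=3.472 < 4.015 ≤ a1+…+a4=4.104 → R4 fires; S=5 Z=13 E=11
Draw 7: a1=1.435, a2=0.968, a3=1.915, a4=0.790, a0=5.108; τ=−ln(0.2439)/5.108=0.276 → t=1.202; u2·a0=0.0913·5.108=0.466 ≤ a1=1.435 → R1 fires; S=4 Z=15 E=11
Draw 8: a1=1.148, a2=0.968, a3=1.532, a4=0.632, a0=4.280; τ=−ln(0.0400)/4.280=0.752 → t=1.954 > T=1.49: stop.
S first becomes ≤ 8 when it reaches 8 at the event at t=0.209.

Threshold first reached at t = 0.209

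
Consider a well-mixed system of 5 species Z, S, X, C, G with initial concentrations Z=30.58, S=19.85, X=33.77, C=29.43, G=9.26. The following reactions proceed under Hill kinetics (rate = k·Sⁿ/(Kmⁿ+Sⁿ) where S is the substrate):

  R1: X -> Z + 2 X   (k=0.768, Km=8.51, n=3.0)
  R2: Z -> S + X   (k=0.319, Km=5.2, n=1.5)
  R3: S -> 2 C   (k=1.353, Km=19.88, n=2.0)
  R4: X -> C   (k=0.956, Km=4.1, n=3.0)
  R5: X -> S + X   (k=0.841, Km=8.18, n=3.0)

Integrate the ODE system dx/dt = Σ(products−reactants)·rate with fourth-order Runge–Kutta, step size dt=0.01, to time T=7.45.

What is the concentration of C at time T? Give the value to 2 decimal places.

C at T = 47.36

RK4 with dt=0.01: 745 steps to T=7.45. Trajectory (selected grid times):
t=0.00: Z=30.58 S=19.85 X=33.77 C=29.43 G=9.26
t=0.83: Z=30.96 S=20.22 X=33.85 C=31.35 G=9.26
t=1.66: Z=31.34 S=20.58 X=33.94 C=33.30 G=9.26
t=2.48: Z=31.71 S=20.93 X=34.02 C=35.24 G=9.26
t=3.31: Z=32.09 S=21.27 X=34.10 C=37.22 G=9.26
t=4.14: Z=32.47 S=21.60 X=34.19 C=39.22 G=9.26
t=4.97: Z=32.85 S=21.93 X=34.27 C=41.24 G=9.26
t=5.79: Z=33.23 S=22.24 X=34.36 C=43.24 G=9.26
t=6.62: Z=33.60 S=22.55 X=34.44 C=45.29 G=9.26
t=7.45: Z=33.98 S=22.85 X=34.53 C=47.36 G=9.26
Read off C at T=7.45: 47.36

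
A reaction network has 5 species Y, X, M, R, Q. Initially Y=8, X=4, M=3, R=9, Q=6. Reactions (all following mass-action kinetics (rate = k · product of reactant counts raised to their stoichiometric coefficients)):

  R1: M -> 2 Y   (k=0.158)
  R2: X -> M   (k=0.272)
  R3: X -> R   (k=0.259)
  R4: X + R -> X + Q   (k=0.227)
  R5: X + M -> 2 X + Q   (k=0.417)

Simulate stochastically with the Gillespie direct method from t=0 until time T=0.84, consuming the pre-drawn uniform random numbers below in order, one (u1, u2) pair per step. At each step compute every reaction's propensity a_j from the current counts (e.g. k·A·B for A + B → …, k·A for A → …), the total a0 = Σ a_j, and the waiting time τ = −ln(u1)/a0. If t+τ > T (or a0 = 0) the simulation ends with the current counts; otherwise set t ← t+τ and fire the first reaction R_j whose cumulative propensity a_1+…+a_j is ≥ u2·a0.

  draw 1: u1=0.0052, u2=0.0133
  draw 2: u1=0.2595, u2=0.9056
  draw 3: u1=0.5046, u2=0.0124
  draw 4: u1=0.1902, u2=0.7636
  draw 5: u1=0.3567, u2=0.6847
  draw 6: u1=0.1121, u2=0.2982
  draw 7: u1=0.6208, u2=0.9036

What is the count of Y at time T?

Y at T = 10

t=0.000: Y=8 X=4 M=3 R=9 Q=6
Draw 1: a1=0.474, a2=1.088, a3=1.036, a4=8.172, a5=5.004, a0=15.774; τ=−ln(0.0052)/15.774=0.333 → t=0.333; u2·a0=0.0133·15.774=0.210 ≤ a1=0.474 → R1 fires; Y=10 X=4 M=2 R=9 Q=6
Draw 2: a1=0.316, a2=1.088, a3=1.036, a4=8.172, a5=3.336, a0=13.948; τ=−ln(0.2595)/13.948=0.097 → t=0.430; u2·a0=0.9056·13.948=12.631; a1+…+a4=10.612 < 12.631 ≤ a1+…+a5=13.948 → R5 fires; Y=10 X=5 M=1 R=9 Q=7
Draw 3: a1=0.158, a2=1.360, a3=1.295, a4=10.215, a5=2.085, a0=15.113; τ=−ln(0.5046)/15.113=0.045 → t=0.475; u2·a0=0.0124·15.113=0.187; a1=0.158 < 0.187 ≤ a1+a2=1.518 → R2 fires; Y=10 X=4 M=2 R=9 Q=7
Draw 4: a1=0.316, a2=1.088, a3=1.036, a4=8.172, a5=3.336, a0=13.948; τ=−ln(0.1902)/13.948=0.119 → t=0.594; u2·a0=0.7636·13.948=10.651; a1+…+a4=10.612 < 10.651 ≤ a1+…+a5=13.948 → R5 fires; Y=10 X=5 M=1 R=9 Q=8
Draw 5: a1=0.158, a2=1.360, a3=1.295, a4=10.215, a5=2.085, a0=15.113; τ=−ln(0.3567)/15.113=0.068 → t=0.663; u2·a0=0.6847·15.113=10.348; a1+…+a3=2.813 < 10.348 ≤ a1+…+a4=13.028 → R4 fires; Y=10 X=5 M=1 R=8 Q=9
Draw 6: a1=0.158, a2=1.360, a3=1.295, a4=9.080, a5=2.085, a0=13.978; τ=−ln(0.1121)/13.978=0.157 → t=0.819; u2·a0=0.2982·13.978=4.168; a1+…+a3=2.813 < 4.168 ≤ a1+…+a4=11.893 → R4 fires; Y=10 X=5 M=1 R=7 Q=10
Draw 7: a1=0.158, a2=1.360, a3=1.295, a4=7.945, a5=2.085, a0=12.843; τ=−ln(0.6208)/12.843=0.037 → t=0.856 > T=0.84: stop.
Read off Y at T=0.84: 10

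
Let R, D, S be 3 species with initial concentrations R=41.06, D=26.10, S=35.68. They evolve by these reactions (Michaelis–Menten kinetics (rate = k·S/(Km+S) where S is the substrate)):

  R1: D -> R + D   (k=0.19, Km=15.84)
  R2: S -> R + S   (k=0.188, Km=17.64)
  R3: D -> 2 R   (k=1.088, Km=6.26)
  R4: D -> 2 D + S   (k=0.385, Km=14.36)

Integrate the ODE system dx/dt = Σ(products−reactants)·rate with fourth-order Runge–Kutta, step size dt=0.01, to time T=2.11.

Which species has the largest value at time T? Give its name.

RK4 with dt=0.01: 211 steps to T=2.11. Trajectory (selected grid times):
t=0.00: R=41.06 D=26.10 S=35.68
t=0.23: R=41.52 D=25.96 S=35.74
t=0.47: R=42.00 D=25.80 S=35.80
t=0.70: R=42.46 D=25.66 S=35.85
t=0.94: R=42.94 D=25.51 S=35.91
t=1.17: R=43.39 D=25.37 S=35.97
t=1.41: R=43.87 D=25.21 S=36.03
t=1.64: R=44.33 D=25.07 S=36.08
t=1.88: R=44.80 D=24.92 S=36.14
t=2.11: R=45.26 D=24.78 S=36.20
At T=2.11: R=45.26 D=24.78 S=36.20; the largest is R.

Dominant species at T: R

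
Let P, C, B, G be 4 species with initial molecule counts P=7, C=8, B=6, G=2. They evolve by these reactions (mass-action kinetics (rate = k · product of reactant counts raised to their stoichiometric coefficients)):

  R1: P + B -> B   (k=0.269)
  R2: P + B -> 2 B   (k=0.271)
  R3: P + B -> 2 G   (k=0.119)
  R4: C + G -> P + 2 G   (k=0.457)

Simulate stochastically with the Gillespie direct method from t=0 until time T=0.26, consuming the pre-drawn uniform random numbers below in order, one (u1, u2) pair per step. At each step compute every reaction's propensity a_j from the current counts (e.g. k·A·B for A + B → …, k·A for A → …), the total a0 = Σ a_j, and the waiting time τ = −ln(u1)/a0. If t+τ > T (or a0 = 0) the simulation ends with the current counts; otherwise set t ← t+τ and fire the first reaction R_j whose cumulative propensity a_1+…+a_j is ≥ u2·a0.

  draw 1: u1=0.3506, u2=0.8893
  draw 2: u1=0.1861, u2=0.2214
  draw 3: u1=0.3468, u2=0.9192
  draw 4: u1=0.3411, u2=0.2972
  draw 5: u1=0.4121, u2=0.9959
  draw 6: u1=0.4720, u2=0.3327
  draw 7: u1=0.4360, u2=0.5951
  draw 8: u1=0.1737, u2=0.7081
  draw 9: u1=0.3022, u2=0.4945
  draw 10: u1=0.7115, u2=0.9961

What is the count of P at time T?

P at T = 4

t=0.000: P=7 C=8 B=6 G=2
Draw 1: a1=11.298, a2=11.382, a3=4.998, a4=7.312, a0=34.990; τ=−ln(0.3506)/34.990=0.030 → t=0.030; u2·a0=0.8893·34.990=31.117; a1+…+a3=27.678 < 31.117 ≤ a1+…+a4=34.990 → R4 fires; P=8 C=7 B=6 G=3
Draw 2: a1=12.912, a2=13.008, a3=5.712, a4=9.597, a0=41.229; τ=−ln(0.1861)/41.229=0.041 → t=0.071; u2·a0=0.2214·41.229=9.128 ≤ a1=12.912 → R1 fires; P=7 C=7 B=6 G=3
Draw 3: a1=11.298, a2=11.382, a3=4.998, a4=9.597, a0=37.275; τ=−ln(0.3468)/37.275=0.028 → t=0.099; u2·a0=0.9192·37.275=34.263; a1+…+a3=27.678 < 34.263 ≤ a1+…+a4=37.275 → R4 fires; P=8 C=6 B=6 G=4
Draw 4: a1=12.912, a2=13.008, a3=5.712, a4=10.968, a0=42.600; τ=−ln(0.3411)/42.600=0.025 → t=0.124; u2·a0=0.2972·42.600=12.661 ≤ a1=12.912 → R1 fires; P=7 C=6 B=6 G=4
Draw 5: a1=11.298, a2=11.382, a3=4.998, a4=10.968, a0=38.646; τ=−ln(0.4121)/38.646=0.023 → t=0.147; u2·a0=0.9959·38.646=38.488; a1+…+a3=27.678 < 38.488 ≤ a1+…+a4=38.646 → R4 fires; P=8 C=5 B=6 G=5
Draw 6: a1=12.912, a2=13.008, a3=5.712, a4=11.425, a0=43.057; τ=−ln(0.4720)/43.057=0.017 → t=0.165; u2·a0=0.3327·43.057=14.325; a1=12.912 < 14.325 ≤ a1+a2=25.920 → R2 fires; P=7 C=5 B=7 G=5
Draw 7: a1=13.181, a2=13.279, a3=5.831, a4=11.425, a0=43.716; τ=−ln(0.4360)/43.716=0.019 → t=0.184; u2·a0=0.5951·43.716=26.015; a1=13.181 < 26.015 ≤ a1+a2=26.460 → R2 fires; P=6 C=5 B=8 G=5
Draw 8: a1=12.912, a2=13.008, a3=5.712, a4=11.425, a0=43.057; τ=−ln(0.1737)/43.057=0.041 → t=0.224; u2·a0=0.7081·43.057=30.489; a1+a2=25.920 < 30.489 ≤ a1+…+a3=31.632 → R3 fires; P=5 C=5 B=7 G=7
Draw 9: a1=9.415, a2=9.485, a3=4.165, a4=15.995, a0=39.060; τ=−ln(0.3022)/39.060=0.031 → t=0.255; u2·a0=0.4945·39.060=19.315; a1+a2=18.900 < 19.315 ≤ a1+…+a3=23.065 → R3 fires; P=4 C=5 B=6 G=9
Draw 10: a1=6.456, a2=6.504, a3=2.856, a4=20.565, a0=36.381; τ=−ln(0.7115)/36.381=0.009 → t=0.264 > T=0.26: stop.
Read off P at T=0.26: 4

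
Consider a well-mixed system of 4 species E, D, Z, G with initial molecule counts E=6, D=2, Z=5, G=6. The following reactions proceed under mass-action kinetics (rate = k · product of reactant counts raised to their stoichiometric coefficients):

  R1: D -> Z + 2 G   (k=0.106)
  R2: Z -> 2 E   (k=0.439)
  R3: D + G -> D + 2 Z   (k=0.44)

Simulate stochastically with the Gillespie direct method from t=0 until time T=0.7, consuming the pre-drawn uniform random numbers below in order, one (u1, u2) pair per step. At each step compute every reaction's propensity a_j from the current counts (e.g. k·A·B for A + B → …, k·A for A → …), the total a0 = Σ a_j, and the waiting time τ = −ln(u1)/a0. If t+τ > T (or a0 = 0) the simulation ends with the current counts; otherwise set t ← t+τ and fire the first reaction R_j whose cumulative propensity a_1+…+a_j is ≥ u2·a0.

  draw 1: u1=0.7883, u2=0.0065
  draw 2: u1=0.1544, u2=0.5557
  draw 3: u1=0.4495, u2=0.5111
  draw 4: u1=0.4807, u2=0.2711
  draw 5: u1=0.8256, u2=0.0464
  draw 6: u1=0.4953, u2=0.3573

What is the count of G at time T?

G at T = 7

t=0.000: E=6 D=2 Z=5 G=6
Draw 1: a1=0.212, a2=2.195, a3=5.280, a0=7.687; τ=−ln(0.7883)/7.687=0.031 → t=0.031; u2·a0=0.0065·7.687=0.050 ≤ a1=0.212 → R1 fires; E=6 D=1 Z=6 G=8
Draw 2: a1=0.106, a2=2.634, a3=3.520, a0=6.260; τ=−ln(0.1544)/6.260=0.298 → t=0.329; u2·a0=0.5557·6.260=3.479; a1+a2=2.740 < 3.479 ≤ a1+…+a3=6.260 → R3 fires; E=6 D=1 Z=8 G=7
Draw 3: a1=0.106, a2=3.512, a3=3.080, a0=6.698; τ=−ln(0.4495)/6.698=0.119 → t=0.449; u2·a0=0.5111·6.698=3.423; a1=0.106 < 3.423 ≤ a1+a2=3.618 → R2 fires; E=8 D=1 Z=7 G=7
Draw 4: a1=0.106, a2=3.073, a3=3.080, a0=6.259; τ=−ln(0.4807)/6.259=0.117 → t=0.566; u2·a0=0.2711·6.259=1.697; a1=0.106 < 1.697 ≤ a1+a2=3.179 → R2 fires; E=10 D=1 Z=6 G=7
Draw 5: a1=0.106, a2=2.634, a3=3.080, a0=5.820; τ=−ln(0.8256)/5.820=0.033 → t=0.599; u2·a0=0.0464·5.820=0.270; a1=0.106 < 0.270 ≤ a1+a2=2.740 → R2 fires; E=12 D=1 Z=5 G=7
Draw 6: a1=0.106, a2=2.195, a3=3.080, a0=5.381; τ=−ln(0.4953)/5.381=0.131 → t=0.729 > T=0.7: stop.
Read off G at T=0.7: 7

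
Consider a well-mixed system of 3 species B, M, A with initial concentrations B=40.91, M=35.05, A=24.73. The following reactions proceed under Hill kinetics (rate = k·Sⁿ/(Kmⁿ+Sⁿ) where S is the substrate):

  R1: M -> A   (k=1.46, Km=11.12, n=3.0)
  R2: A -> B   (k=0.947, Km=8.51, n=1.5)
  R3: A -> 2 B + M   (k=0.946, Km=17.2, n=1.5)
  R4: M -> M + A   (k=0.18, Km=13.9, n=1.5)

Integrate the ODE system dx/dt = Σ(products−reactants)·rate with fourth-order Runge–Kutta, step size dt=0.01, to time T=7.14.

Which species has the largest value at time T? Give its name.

RK4 with dt=0.01: 714 steps to T=7.14. Trajectory (selected grid times):
t=0.00: B=40.91 M=35.05 A=24.73
t=0.79: B=42.48 M=34.41 A=24.86
t=1.59: B=44.07 M=33.76 A=24.99
t=2.38: B=45.65 M=33.12 A=25.12
t=3.17: B=47.23 M=32.49 A=25.24
t=3.97: B=48.84 M=31.85 A=25.35
t=4.76: B=50.42 M=31.23 A=25.46
t=5.55: B=52.01 M=30.61 A=25.56
t=6.35: B=53.62 M=29.98 A=25.66
t=7.14: B=55.22 M=29.37 A=25.75
At T=7.14: B=55.22 M=29.37 A=25.75; the largest is B.

Dominant species at T: B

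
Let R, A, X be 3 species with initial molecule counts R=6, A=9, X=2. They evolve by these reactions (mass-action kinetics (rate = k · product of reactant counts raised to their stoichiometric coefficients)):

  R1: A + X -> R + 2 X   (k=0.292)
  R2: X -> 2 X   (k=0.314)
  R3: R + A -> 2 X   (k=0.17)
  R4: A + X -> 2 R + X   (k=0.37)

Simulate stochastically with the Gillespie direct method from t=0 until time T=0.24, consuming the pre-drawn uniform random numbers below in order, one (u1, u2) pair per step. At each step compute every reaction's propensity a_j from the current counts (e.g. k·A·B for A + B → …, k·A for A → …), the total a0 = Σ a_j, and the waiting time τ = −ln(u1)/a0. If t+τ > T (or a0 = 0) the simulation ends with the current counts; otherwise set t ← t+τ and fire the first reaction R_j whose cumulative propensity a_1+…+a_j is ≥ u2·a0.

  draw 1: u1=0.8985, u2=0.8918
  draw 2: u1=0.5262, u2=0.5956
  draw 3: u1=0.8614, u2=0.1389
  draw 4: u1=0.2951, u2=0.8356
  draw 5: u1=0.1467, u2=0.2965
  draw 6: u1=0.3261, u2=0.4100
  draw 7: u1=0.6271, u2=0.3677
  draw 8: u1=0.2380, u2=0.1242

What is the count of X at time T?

X at T = 9

t=0.000: R=6 A=9 X=2
Draw 1: a1=5.256, a2=0.628, a3=9.180, a4=6.660, a0=21.724; τ=−ln(0.8985)/21.724=0.005 → t=0.005; u2·a0=0.8918·21.724=19.373; a1+…+a3=15.064 < 19.373 ≤ a1+…+a4=21.724 → R4 fires; R=8 A=8 X=2
Draw 2: a1=4.672, a2=0.628, a3=10.880, a4=5.920, a0=22.100; τ=−ln(0.5262)/22.100=0.029 → t=0.034; u2·a0=0.5956·22.100=13.163; a1+a2=5.300 < 13.163 ≤ a1+…+a3=16.180 → R3 fires; R=7 A=7 X=4
Draw 3: a1=8.176, a2=1.256, a3=8.330, a4=10.360, a0=28.122; τ=−ln(0.8614)/28.122=0.005 → t=0.039; u2·a0=0.1389·28.122=3.906 ≤ a1=8.176 → R1 fires; R=8 A=6 X=5
Draw 4: a1=8.760, a2=1.570, a3=8.160, a4=11.100, a0=29.590; τ=−ln(0.2951)/29.590=0.041 → t=0.081; u2·a0=0.8356·29.590=24.725; a1+…+a3=18.490 < 24.725 ≤ a1+…+a4=29.590 → R4 fires; R=10 A=5 X=5
Draw 5: a1=7.300, a2=1.570, a3=8.500, a4=9.250, a0=26.620; τ=−ln(0.1467)/26.620=0.072 → t=0.153; u2·a0=0.2965·26.620=7.893; a1=7.300 < 7.893 ≤ a1+a2=8.870 → R2 fires; R=10 A=5 X=6
Draw 6: a1=8.760, a2=1.884, a3=8.500, a4=11.100, a0=30.244; τ=−ln(0.3261)/30.244=0.037 → t=0.190; u2·a0=0.4100·30.244=12.400; a1+a2=10.644 < 12.400 ≤ a1+…+a3=19.144 → R3 fires; R=9 A=4 X=8
Draw 7: a1=9.344, a2=2.512, a3=6.120, a4=11.840, a0=29.816; τ=−ln(0.6271)/29.816=0.016 → t=0.205; u2·a0=0.3677·29.816=10.963; a1=9.344 < 10.963 ≤ a1+a2=11.856 → R2 fires; R=9 A=4 X=9
Draw 8: a1=10.512, a2=2.826, a3=6.120, a4=13.320, a0=32.778; τ=−ln(0.2380)/32.778=0.044 → t=0.249 > T=0.24: stop.
Read off X at T=0.24: 9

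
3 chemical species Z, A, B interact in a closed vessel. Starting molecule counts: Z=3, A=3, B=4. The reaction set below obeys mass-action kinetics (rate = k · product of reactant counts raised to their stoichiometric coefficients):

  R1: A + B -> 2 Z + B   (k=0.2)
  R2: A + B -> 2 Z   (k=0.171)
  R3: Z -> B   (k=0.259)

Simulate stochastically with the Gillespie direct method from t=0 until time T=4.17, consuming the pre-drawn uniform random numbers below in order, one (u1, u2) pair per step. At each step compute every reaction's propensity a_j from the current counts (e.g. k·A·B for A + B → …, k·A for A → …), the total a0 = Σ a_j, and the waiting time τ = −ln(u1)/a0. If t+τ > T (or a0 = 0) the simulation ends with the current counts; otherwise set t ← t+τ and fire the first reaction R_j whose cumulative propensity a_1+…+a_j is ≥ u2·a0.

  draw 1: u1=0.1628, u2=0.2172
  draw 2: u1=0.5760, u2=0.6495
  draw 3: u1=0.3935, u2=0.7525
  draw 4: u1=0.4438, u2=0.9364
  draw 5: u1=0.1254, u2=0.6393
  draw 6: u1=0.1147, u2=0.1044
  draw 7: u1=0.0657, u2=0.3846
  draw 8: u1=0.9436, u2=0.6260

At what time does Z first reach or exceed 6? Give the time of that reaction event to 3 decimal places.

t=0.000: Z=3 A=3 B=4
Draw 1: a1=2.400, a2=2.052, a3=0.777, a0=5.229; τ=−ln(0.1628)/5.229=0.347 → t=0.347; u2·a0=0.2172·5.229=1.136 ≤ a1=2.400 → R1 fires; Z=5 A=2 B=4
Draw 2: a1=1.600, a2=1.368, a3=1.295, a0=4.263; τ=−ln(0.5760)/4.263=0.129 → t=0.477; u2·a0=0.6495·4.263=2.769; a1=1.600 < 2.769 ≤ a1+a2=2.968 → R2 fires; Z=7 A=1 B=3
Draw 3: a1=0.600, a2=0.513, a3=1.813, a0=2.926; τ=−ln(0.3935)/2.926=0.319 → t=0.795; u2·a0=0.7525·2.926=2.202; a1+a2=1.113 < 2.202 ≤ a1+…+a3=2.926 → R3 fires; Z=6 A=1 B=4
Draw 4: a1=0.800, a2=0.684, a3=1.554, a0=3.038; τ=−ln(0.4438)/3.038=0.267 → t=1.063; u2·a0=0.9364·3.038=2.845; a1+a2=1.484 < 2.845 ≤ a1+…+a3=3.038 → R3 fires; Z=5 A=1 B=5
Draw 5: a1=1.000, a2=0.855, a3=1.295, a0=3.150; τ=−ln(0.1254)/3.150=0.659 → t=1.722; u2·a0=0.6393·3.150=2.014; a1+a2=1.855 < 2.014 ≤ a1+…+a3=3.150 → R3 fires; Z=4 A=1 B=6
Draw 6: a1=1.200, a2=1.026, a3=1.036, a0=3.262; τ=−ln(0.1147)/3.262=0.664 → t=2.386; u2·a0=0.1044·3.262=0.341 ≤ a1=1.200 → R1 fires; Z=6 A=0 B=6
Draw 7: a1=0.000, a2=0.000, a3=1.554, a0=1.554; τ=−ln(0.0657)/1.554=1.752 → t=4.138; u2·a0=0.3846·1.554=0.598; a1+a2=0.000 < 0.598 ≤ a1+…+a3=1.554 → R3 fires; Z=5 A=0 B=7
Draw 8: a1=0.000, a2=0.000, a3=1.295, a0=1.295; τ=−ln(0.9436)/1.295=0.045 → t=4.183 > T=4.17: stop.
Z first becomes ≥ 6 when it reaches 7 at the event at t=0.477.

Threshold first reached at t = 0.477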